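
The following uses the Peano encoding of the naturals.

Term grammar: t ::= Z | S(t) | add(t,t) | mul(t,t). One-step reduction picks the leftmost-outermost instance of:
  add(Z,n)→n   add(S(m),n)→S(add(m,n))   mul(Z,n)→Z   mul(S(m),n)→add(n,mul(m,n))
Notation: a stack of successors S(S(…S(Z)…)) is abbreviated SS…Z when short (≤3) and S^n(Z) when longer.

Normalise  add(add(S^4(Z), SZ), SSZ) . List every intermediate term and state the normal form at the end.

Answer: normal form = S^7(Z)  (in 11 steps)

Derivation:
  start: add(add(S^4(Z), SZ), SSZ)
  →1  add(S(add(SSSZ, SZ)), SSZ)
  →2  S(add(add(SSSZ, SZ), SSZ))
  →3  S(add(S(add(SSZ, SZ)), SSZ))
  →4  S(S(add(add(SSZ, SZ), SSZ)))
  →5  S(S(add(S(add(SZ, SZ)), SSZ)))
  →6  S(S(S(add(add(SZ, SZ), SSZ))))
  →7  S(S(S(add(S(add(Z, SZ)), SSZ))))
  →8  S(S(S(S(add(add(Z, SZ), SSZ)))))
  →9  S(S(S(S(add(SZ, SSZ)))))
  →10  S(S(S(S(S(add(Z, SSZ))))))
  →11  S^7(Z)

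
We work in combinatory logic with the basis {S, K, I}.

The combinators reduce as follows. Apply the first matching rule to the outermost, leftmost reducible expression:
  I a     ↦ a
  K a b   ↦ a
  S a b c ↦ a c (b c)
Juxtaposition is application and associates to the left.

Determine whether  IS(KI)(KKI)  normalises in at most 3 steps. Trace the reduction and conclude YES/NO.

  start: IS(KI)(KKI)
  [1] S(KI)(KKI)
  [2] S(KI)K

Answer: YES — reaches normal form S(KI)K in 2 ≤ 3 steps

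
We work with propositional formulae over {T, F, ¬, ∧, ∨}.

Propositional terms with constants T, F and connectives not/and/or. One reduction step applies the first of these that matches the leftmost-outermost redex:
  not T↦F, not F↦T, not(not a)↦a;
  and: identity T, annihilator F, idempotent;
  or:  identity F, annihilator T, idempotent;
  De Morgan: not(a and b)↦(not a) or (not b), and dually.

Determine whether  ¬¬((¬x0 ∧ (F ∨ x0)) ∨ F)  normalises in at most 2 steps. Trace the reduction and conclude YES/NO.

  start: ¬¬((¬x0 ∧ (F ∨ x0)) ∨ F)
  →1  (¬x0 ∧ (F ∨ x0)) ∨ F
  →2  ¬x0 ∧ (F ∨ x0)

Answer: NO — after 2 steps the term is ¬x0 ∧ (F ∨ x0), not yet normal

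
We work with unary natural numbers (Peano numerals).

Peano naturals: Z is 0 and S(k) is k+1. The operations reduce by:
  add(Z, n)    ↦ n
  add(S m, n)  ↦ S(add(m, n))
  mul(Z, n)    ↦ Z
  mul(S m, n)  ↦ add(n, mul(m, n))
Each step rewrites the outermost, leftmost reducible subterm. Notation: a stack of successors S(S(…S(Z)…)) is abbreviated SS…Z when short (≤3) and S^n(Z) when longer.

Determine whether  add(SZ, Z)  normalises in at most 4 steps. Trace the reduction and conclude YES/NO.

  start: add(SZ, Z)
  [1] S(add(Z, Z))
  [2] SZ

Answer: YES — reaches normal form SZ in 2 ≤ 4 steps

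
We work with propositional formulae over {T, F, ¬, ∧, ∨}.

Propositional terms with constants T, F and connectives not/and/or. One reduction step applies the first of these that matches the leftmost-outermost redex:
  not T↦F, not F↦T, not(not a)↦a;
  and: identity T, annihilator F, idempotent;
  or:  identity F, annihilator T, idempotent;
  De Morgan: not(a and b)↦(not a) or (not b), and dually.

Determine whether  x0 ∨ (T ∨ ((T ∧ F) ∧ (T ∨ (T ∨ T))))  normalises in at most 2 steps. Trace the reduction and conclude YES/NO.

  start: x0 ∨ (T ∨ ((T ∧ F) ∧ (T ∨ (T ∨ T))))
  [1] x0 ∨ T
  [2] T

Answer: YES — reaches normal form T in 2 ≤ 2 steps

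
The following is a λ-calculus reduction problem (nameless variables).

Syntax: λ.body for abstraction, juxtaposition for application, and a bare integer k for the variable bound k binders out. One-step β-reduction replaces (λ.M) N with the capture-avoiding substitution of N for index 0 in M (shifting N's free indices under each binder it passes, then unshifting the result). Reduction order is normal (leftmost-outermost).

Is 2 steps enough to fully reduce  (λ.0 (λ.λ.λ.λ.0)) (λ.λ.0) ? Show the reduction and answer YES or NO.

  start: (λ.0 (λ.λ.λ.λ.0)) (λ.λ.0)
  →1  (λ.λ.0) (λ.λ.λ.λ.0)
  →2  λ.0

Answer: YES — reaches normal form λ.0 in 2 ≤ 2 steps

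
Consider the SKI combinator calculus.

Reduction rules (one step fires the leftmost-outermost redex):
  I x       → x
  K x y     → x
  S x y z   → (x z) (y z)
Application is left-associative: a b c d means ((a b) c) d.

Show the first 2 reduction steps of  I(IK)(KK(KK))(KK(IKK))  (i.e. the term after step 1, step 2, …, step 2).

Answer: after 2 steps: K(KK(KK))(KK(IKK))

Reduction:
  start: I(IK)(KK(KK))(KK(IKK))
  [1] IK(KK(KK))(KK(IKK))
  [2] K(KK(KK))(KK(IKK))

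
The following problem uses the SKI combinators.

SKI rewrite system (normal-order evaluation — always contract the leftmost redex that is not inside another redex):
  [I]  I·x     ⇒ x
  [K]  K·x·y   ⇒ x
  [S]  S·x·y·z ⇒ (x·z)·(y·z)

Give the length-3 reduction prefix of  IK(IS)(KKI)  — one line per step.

  start: IK(IS)(KKI)
  [1] K(IS)(KKI)
  [2] IS
  [3] S

Answer: after 3 steps: S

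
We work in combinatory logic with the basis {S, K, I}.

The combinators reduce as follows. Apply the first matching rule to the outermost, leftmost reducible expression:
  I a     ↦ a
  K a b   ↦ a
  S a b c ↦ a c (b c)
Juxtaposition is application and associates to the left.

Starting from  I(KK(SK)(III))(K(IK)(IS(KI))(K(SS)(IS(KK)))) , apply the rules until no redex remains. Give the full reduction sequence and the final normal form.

  start: I(KK(SK)(III))(K(IK)(IS(KI))(K(SS)(IS(KK))))
  →1  KK(SK)(III)(K(IK)(IS(KI))(K(SS)(IS(KK))))
  →2  K(III)(K(IK)(IS(KI))(K(SS)(IS(KK))))
  →3  III
  →4  II
  →5  I

Answer: normal form = I  (in 5 steps)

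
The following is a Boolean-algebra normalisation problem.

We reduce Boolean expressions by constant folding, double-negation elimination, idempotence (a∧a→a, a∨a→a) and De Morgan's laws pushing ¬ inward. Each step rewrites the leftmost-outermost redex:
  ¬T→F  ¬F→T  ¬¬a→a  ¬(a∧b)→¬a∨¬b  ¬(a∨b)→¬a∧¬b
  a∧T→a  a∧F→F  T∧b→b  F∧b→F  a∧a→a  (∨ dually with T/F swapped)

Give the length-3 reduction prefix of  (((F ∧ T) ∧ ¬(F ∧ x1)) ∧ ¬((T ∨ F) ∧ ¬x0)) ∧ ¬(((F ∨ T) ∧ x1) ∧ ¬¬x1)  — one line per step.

Answer: after 3 steps: F ∧ ¬(((F ∨ T) ∧ x1) ∧ ¬¬x1)

Derivation:
  start: (((F ∧ T) ∧ ¬(F ∧ x1)) ∧ ¬((T ∨ F) ∧ ¬x0)) ∧ ¬(((F ∨ T) ∧ x1) ∧ ¬¬x1)
  →1  ((F ∧ ¬(F ∧ x1)) ∧ ¬((T ∨ F) ∧ ¬x0)) ∧ ¬(((F ∨ T) ∧ x1) ∧ ¬¬x1)
  →2  (F ∧ ¬((T ∨ F) ∧ ¬x0)) ∧ ¬(((F ∨ T) ∧ x1) ∧ ¬¬x1)
  →3  F ∧ ¬(((F ∨ T) ∧ x1) ∧ ¬¬x1)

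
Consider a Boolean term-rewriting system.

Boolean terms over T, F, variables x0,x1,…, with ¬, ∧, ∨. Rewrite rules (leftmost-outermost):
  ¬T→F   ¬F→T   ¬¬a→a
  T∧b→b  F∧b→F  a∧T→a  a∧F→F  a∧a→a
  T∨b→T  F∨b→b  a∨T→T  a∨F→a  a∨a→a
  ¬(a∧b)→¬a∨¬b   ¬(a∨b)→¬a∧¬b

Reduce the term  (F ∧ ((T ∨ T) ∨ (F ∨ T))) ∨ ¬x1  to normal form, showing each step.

Answer: normal form = ¬x1  (in 2 steps)

Reduction:
  start: (F ∧ ((T ∨ T) ∨ (F ∨ T))) ∨ ¬x1
  [1] F ∨ ¬x1
  [2] ¬x1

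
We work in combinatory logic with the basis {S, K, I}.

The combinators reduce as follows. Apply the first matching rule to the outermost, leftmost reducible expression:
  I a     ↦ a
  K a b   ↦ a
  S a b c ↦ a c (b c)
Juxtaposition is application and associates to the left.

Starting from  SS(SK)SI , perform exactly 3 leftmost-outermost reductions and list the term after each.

Answer: after 3 steps: SI(KI(SI))

Derivation:
  start: SS(SK)SI
  →1  SS(SKS)I
  →2  SI(SKSI)
  →3  SI(KI(SI))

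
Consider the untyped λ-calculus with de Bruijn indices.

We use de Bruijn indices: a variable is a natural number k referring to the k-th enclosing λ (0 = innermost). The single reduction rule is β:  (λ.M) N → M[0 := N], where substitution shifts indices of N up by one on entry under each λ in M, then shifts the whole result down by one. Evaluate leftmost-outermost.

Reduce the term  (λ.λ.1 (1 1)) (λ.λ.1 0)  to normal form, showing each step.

Answer: normal form = λ.λ.λ.1 0  (in 5 steps)

Derivation:
  start: (λ.λ.1 (1 1)) (λ.λ.1 0)
  →1  λ.(λ.λ.1 0) ((λ.λ.1 0) (λ.λ.1 0))
  →2  λ.λ.(λ.λ.1 0) (λ.λ.1 0) 0
  →3  λ.λ.(λ.(λ.λ.1 0) 0) 0
  →4  λ.λ.(λ.λ.1 0) 0
  →5  λ.λ.λ.1 0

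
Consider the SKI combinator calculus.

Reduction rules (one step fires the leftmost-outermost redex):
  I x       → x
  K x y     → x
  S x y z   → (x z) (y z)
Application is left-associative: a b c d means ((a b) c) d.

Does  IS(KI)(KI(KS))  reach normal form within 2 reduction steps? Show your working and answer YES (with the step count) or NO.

Answer: YES — reaches normal form S(KI)I in 2 ≤ 2 steps

Derivation:
  start: IS(KI)(KI(KS))
  [1] S(KI)(KI(KS))
  [2] S(KI)I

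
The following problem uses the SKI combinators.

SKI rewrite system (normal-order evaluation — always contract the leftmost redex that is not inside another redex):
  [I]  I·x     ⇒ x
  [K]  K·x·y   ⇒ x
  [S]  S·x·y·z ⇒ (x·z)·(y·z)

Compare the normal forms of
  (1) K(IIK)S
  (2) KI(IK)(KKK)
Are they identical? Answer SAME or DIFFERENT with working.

Answer: SAME — A ⇓ K, B ⇓ K

Working:
Term A:
  start: K(IIK)S
  step 1: IIK
  step 2: IK
  step 3: K

Term B:
  start: KI(IK)(KKK)
  step 1: I(KKK)
  step 2: KKK
  step 3: K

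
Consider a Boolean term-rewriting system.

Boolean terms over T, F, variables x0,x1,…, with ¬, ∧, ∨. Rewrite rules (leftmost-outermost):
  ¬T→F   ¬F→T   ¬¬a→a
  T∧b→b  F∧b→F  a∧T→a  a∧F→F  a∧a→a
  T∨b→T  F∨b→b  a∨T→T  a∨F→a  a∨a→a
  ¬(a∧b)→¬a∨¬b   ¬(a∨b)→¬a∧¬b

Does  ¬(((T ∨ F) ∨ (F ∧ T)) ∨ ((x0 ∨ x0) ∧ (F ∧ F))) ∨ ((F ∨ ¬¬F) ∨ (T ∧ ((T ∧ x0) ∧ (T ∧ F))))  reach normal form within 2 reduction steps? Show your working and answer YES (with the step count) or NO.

  start: ¬(((T ∨ F) ∨ (F ∧ T)) ∨ ((x0 ∨ x0) ∧ (F ∧ F))) ∨ ((F ∨ ¬¬F) ∨ (T ∧ ((T ∧ x0) ∧ (T ∧ F))))
  →1  (¬((T ∨ F) ∨ (F ∧ T)) ∧ ¬((x0 ∨ x0) ∧ (F ∧ F))) ∨ ((F ∨ ¬¬F) ∨ (T ∧ ((T ∧ x0) ∧ (T ∧ F))))
  →2  ((¬(T ∨ F) ∧ ¬(F ∧ T)) ∧ ¬((x0 ∨ x0) ∧ (F ∧ F))) ∨ ((F ∨ ¬¬F) ∨ (T ∧ ((T ∧ x0) ∧ (T ∧ F))))

Answer: NO — after 2 steps the term is ((¬(T ∨ F) ∧ ¬(F ∧ T)) ∧ ¬((x0 ∨ x0) ∧ (F ∧ F))) ∨ ((F ∨ ¬¬F) ∨ (T ∧ ((T ∧ x0) ∧ (T ∧ F)))), not yet normal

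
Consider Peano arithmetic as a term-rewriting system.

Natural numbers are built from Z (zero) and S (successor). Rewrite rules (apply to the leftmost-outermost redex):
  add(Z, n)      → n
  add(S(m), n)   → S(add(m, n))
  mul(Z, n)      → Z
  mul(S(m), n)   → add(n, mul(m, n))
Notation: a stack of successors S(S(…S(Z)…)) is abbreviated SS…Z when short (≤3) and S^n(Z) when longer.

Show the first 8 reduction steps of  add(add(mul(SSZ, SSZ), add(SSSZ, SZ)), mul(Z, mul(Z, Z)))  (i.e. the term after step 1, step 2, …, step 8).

  start: add(add(mul(SSZ, SSZ), add(SSSZ, SZ)), mul(Z, mul(Z, Z)))
  →1  add(add(add(SSZ, mul(SZ, SSZ)), add(SSSZ, SZ)), mul(Z, mul(Z, Z)))
  →2  add(add(S(add(SZ, mul(SZ, SSZ))), add(SSSZ, SZ)), mul(Z, mul(Z, Z)))
  →3  add(S(add(add(SZ, mul(SZ, SSZ)), add(SSSZ, SZ))), mul(Z, mul(Z, Z)))
  →4  S(add(add(add(SZ, mul(SZ, SSZ)), add(SSSZ, SZ)), mul(Z, mul(Z, Z))))
  →5  S(add(add(S(add(Z, mul(SZ, SSZ))), add(SSSZ, SZ)), mul(Z, mul(Z, Z))))
  →6  S(add(S(add(add(Z, mul(SZ, SSZ)), add(SSSZ, SZ))), mul(Z, mul(Z, Z))))
  →7  S(S(add(add(add(Z, mul(SZ, SSZ)), add(SSSZ, SZ)), mul(Z, mul(Z, Z)))))
  →8  S(S(add(add(mul(SZ, SSZ), add(SSSZ, SZ)), mul(Z, mul(Z, Z)))))

Answer: after 8 steps: S(S(add(add(mul(SZ, SSZ), add(SSSZ, SZ)), mul(Z, mul(Z, Z)))))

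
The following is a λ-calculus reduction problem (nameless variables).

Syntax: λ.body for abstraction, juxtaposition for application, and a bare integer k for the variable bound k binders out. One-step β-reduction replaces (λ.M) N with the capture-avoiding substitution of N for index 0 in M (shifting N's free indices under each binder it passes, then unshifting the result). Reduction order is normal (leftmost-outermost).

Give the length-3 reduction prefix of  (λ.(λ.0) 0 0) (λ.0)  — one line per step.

  start: (λ.(λ.0) 0 0) (λ.0)
  →1  (λ.0) (λ.0) (λ.0)
  →2  (λ.0) (λ.0)
  →3  λ.0

Answer: after 3 steps: λ.0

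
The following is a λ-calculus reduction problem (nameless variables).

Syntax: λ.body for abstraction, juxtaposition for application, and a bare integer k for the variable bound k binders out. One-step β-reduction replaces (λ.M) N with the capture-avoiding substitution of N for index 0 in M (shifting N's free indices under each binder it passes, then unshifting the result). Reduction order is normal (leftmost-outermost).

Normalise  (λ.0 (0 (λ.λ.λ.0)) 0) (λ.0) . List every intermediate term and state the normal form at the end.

  start: (λ.0 (0 (λ.λ.λ.0)) 0) (λ.0)
  →1  (λ.0) ((λ.0) (λ.λ.λ.0)) (λ.0)
  →2  (λ.0) (λ.λ.λ.0) (λ.0)
  →3  (λ.λ.λ.0) (λ.0)
  →4  λ.λ.0

Answer: normal form = λ.λ.0  (in 4 steps)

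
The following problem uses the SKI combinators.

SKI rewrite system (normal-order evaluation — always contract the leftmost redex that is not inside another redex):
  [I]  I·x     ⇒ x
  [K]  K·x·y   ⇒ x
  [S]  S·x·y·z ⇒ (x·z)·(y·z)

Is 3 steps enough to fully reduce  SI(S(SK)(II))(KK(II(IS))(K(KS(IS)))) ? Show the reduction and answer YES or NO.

Answer: NO — after 3 steps the term is K(K(KS(IS)))(S(SK)(II)(KK(II(IS))(K(KS(IS))))), not yet normal

Reduction:
  start: SI(S(SK)(II))(KK(II(IS))(K(KS(IS))))
  →1  I(KK(II(IS))(K(KS(IS))))(S(SK)(II)(KK(II(IS))(K(KS(IS)))))
  →2  KK(II(IS))(K(KS(IS)))(S(SK)(II)(KK(II(IS))(K(KS(IS)))))
  →3  K(K(KS(IS)))(S(SK)(II)(KK(II(IS))(K(KS(IS)))))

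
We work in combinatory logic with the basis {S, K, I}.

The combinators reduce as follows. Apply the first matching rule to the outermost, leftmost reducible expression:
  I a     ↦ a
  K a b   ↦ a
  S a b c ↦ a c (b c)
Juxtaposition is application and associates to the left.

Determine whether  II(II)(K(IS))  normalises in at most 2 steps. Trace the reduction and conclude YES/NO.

  start: II(II)(K(IS))
  step 1: I(II)(K(IS))
  step 2: II(K(IS))

Answer: NO — after 2 steps the term is II(K(IS)), not yet normal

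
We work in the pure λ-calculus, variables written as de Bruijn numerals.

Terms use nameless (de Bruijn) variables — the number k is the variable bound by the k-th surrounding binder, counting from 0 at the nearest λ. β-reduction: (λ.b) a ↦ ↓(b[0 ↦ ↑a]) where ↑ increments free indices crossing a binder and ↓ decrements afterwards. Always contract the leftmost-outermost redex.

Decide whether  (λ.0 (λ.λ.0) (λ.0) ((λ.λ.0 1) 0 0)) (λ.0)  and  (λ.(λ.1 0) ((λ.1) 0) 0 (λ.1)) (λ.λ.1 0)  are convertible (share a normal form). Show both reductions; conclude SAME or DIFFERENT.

Answer: DIFFERENT — A ⇓ λ.0, B ⇓ λ.λ.λ.1 0

Working:
Term A:
  start: (λ.0 (λ.λ.0) (λ.0) ((λ.λ.0 1) 0 0)) (λ.0)
  step 1: (λ.0) (λ.λ.0) (λ.0) ((λ.λ.0 1) (λ.0) (λ.0))
  step 2: (λ.λ.0) (λ.0) ((λ.λ.0 1) (λ.0) (λ.0))
  step 3: (λ.0) ((λ.λ.0 1) (λ.0) (λ.0))
  step 4: (λ.λ.0 1) (λ.0) (λ.0)
  step 5: (λ.0 (λ.0)) (λ.0)
  step 6: (λ.0) (λ.0)
  step 7: λ.0

Term B:
  start: (λ.(λ.1 0) ((λ.1) 0) 0 (λ.1)) (λ.λ.1 0)
  step 1: (λ.(λ.λ.1 0) 0) ((λ.λ.λ.1 0) (λ.λ.1 0)) (λ.λ.1 0) (λ.λ.λ.1 0)
  step 2: (λ.λ.1 0) ((λ.λ.λ.1 0) (λ.λ.1 0)) (λ.λ.1 0) (λ.λ.λ.1 0)
  step 3: (λ.(λ.λ.λ.1 0) (λ.λ.1 0) 0) (λ.λ.1 0) (λ.λ.λ.1 0)
  step 4: (λ.λ.λ.1 0) (λ.λ.1 0) (λ.λ.1 0) (λ.λ.λ.1 0)
  step 5: (λ.λ.1 0) (λ.λ.1 0) (λ.λ.λ.1 0)
  step 6: (λ.(λ.λ.1 0) 0) (λ.λ.λ.1 0)
  step 7: (λ.λ.1 0) (λ.λ.λ.1 0)
  step 8: λ.(λ.λ.λ.1 0) 0
  step 9: λ.λ.λ.1 0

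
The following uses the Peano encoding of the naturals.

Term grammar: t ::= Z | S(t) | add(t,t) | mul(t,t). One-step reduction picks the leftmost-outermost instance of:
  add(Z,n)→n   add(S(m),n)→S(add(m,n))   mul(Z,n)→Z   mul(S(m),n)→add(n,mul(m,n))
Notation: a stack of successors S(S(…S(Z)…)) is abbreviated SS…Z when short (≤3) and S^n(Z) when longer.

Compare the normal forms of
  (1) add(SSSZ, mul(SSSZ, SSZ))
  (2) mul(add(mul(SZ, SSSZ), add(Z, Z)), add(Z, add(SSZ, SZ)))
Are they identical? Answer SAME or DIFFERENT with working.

Term A:
  start: add(SSSZ, mul(SSSZ, SSZ))
  [1] S(add(SSZ, mul(SSSZ, SSZ)))
  [2] S(S(add(SZ, mul(SSSZ, SSZ))))
  [3] S(S(S(add(Z, mul(SSSZ, SSZ)))))
  [4] S(S(S(mul(SSSZ, SSZ))))
  [5] S(S(S(add(SSZ, mul(SSZ, SSZ)))))
  [6] S(S(S(S(add(SZ, mul(SSZ, SSZ))))))
  [7] S(S(S(S(S(add(Z, mul(SSZ, SSZ)))))))
  [8] S(S(S(S(S(mul(SSZ, SSZ))))))
  [9] S(S(S(S(S(add(SSZ, mul(SZ, SSZ)))))))
  [10] S(S(S(S(S(S(add(SZ, mul(SZ, SSZ))))))))
  [11] S(S(S(S(S(S(S(add(Z, mul(SZ, SSZ)))))))))
  [12] S(S(S(S(S(S(S(mul(SZ, SSZ))))))))
  [13] S(S(S(S(S(S(S(add(SSZ, mul(Z, SSZ)))))))))
  [14] S(S(S(S(S(S(S(S(add(SZ, mul(Z, SSZ))))))))))
  [15] S(S(S(S(S(S(S(S(S(add(Z, mul(Z, SSZ)))))))))))
  [16] S(S(S(S(S(S(S(S(S(mul(Z, SSZ))))))))))
  [17] S^9(Z)

Term B:
  start: mul(add(mul(SZ, SSSZ), add(Z, Z)), add(Z, add(SSZ, SZ)))
  [1] mul(add(add(SSSZ, mul(Z, SSSZ)), add(Z, Z)), add(Z, add(SSZ, SZ)))
  [2] mul(add(S(add(SSZ, mul(Z, SSSZ))), add(Z, Z)), add(Z, add(SSZ, SZ)))
  [3] mul(S(add(add(SSZ, mul(Z, SSSZ)), add(Z, Z))), add(Z, add(SSZ, SZ)))
  [4] add(add(Z, add(SSZ, SZ)), mul(add(add(SSZ, mul(Z, SSSZ)), add(Z, Z)), add(Z, add(SSZ, SZ))))
  [5] add(add(SSZ, SZ), mul(add(add(SSZ, mul(Z, SSSZ)), add(Z, Z)), add(Z, add(SSZ, SZ))))
  [6] add(S(add(SZ, SZ)), mul(add(add(SSZ, mul(Z, SSSZ)), add(Z, Z)), add(Z, add(SSZ, SZ))))
  [7] S(add(add(SZ, SZ), mul(add(add(SSZ, mul(Z, SSSZ)), add(Z, Z)), add(Z, add(SSZ, SZ)))))
  [8] S(add(S(add(Z, SZ)), mul(add(add(SSZ, mul(Z, SSSZ)), add(Z, Z)), add(Z, add(SSZ, SZ)))))
  [9] S(S(add(add(Z, SZ), mul(add(add(SSZ, mul(Z, SSSZ)), add(Z, Z)), add(Z, add(SSZ, SZ))))))
  [10] S(S(add(SZ, mul(add(add(SSZ, mul(Z, SSSZ)), add(Z, Z)), add(Z, add(SSZ, SZ))))))
  [11] S(S(S(add(Z, mul(add(add(SSZ, mul(Z, SSSZ)), add(Z, Z)), add(Z, add(SSZ, SZ)))))))
  [12] S(S(S(mul(add(add(SSZ, mul(Z, SSSZ)), add(Z, Z)), add(Z, add(SSZ, SZ))))))
  [13] S(S(S(mul(add(S(add(SZ, mul(Z, SSSZ))), add(Z, Z)), add(Z, add(SSZ, SZ))))))
  [14] S(S(S(mul(S(add(add(SZ, mul(Z, SSSZ)), add(Z, Z))), add(Z, add(SSZ, SZ))))))
  [15] S(S(S(add(add(Z, add(SSZ, SZ)), mul(add(add(SZ, mul(Z, SSSZ)), add(Z, Z)), add(Z, add(SSZ, SZ)))))))
  [16] S(S(S(add(add(SSZ, SZ), mul(add(add(SZ, mul(Z, SSSZ)), add(Z, Z)), add(Z, add(SSZ, SZ)))))))
  [17] S(S(S(add(S(add(SZ, SZ)), mul(add(add(SZ, mul(Z, SSSZ)), add(Z, Z)), add(Z, add(SSZ, SZ)))))))
  [18] S(S(S(S(add(add(SZ, SZ), mul(add(add(SZ, mul(Z, SSSZ)), add(Z, Z)), add(Z, add(SSZ, SZ))))))))
  [19] S(S(S(S(add(S(add(Z, SZ)), mul(add(add(SZ, mul(Z, SSSZ)), add(Z, Z)), add(Z, add(SSZ, SZ))))))))
  [20] S(S(S(S(S(add(add(Z, SZ), mul(add(add(SZ, mul(Z, SSSZ)), add(Z, Z)), add(Z, add(SSZ, SZ)))))))))
  [21] S(S(S(S(S(add(SZ, mul(add(add(SZ, mul(Z, SSSZ)), add(Z, Z)), add(Z, add(SSZ, SZ)))))))))
  [22] S(S(S(S(S(S(add(Z, mul(add(add(SZ, mul(Z, SSSZ)), add(Z, Z)), add(Z, add(SSZ, SZ))))))))))
  [23] S(S(S(S(S(S(mul(add(add(SZ, mul(Z, SSSZ)), add(Z, Z)), add(Z, add(SSZ, SZ)))))))))
  [24] S(S(S(S(S(S(mul(add(S(add(Z, mul(Z, SSSZ))), add(Z, Z)), add(Z, add(SSZ, SZ)))))))))
  [25] S(S(S(S(S(S(mul(S(add(add(Z, mul(Z, SSSZ)), add(Z, Z))), add(Z, add(SSZ, SZ)))))))))
  [26] S(S(S(S(S(S(add(add(Z, add(SSZ, SZ)), mul(add(add(Z, mul(Z, SSSZ)), add(Z, Z)), add(Z, add(SSZ, SZ))))))))))
  [27] S(S(S(S(S(S(add(add(SSZ, SZ), mul(add(add(Z, mul(Z, SSSZ)), add(Z, Z)), add(Z, add(SSZ, SZ))))))))))
  [28] S(S(S(S(S(S(add(S(add(SZ, SZ)), mul(add(add(Z, mul(Z, SSSZ)), add(Z, Z)), add(Z, add(SSZ, SZ))))))))))
  [29] S(S(S(S(S(S(S(add(add(SZ, SZ), mul(add(add(Z, mul(Z, SSSZ)), add(Z, Z)), add(Z, add(SSZ, SZ)))))))))))
  [30] S(S(S(S(S(S(S(add(S(add(Z, SZ)), mul(add(add(Z, mul(Z, SSSZ)), add(Z, Z)), add(Z, add(SSZ, SZ)))))))))))
  [31] S(S(S(S(S(S(S(S(add(add(Z, SZ), mul(add(add(Z, mul(Z, SSSZ)), add(Z, Z)), add(Z, add(SSZ, SZ))))))))))))
  [32] S(S(S(S(S(S(S(S(add(SZ, mul(add(add(Z, mul(Z, SSSZ)), add(Z, Z)), add(Z, add(SSZ, SZ))))))))))))
  [33] S(S(S(S(S(S(S(S(S(add(Z, mul(add(add(Z, mul(Z, SSSZ)), add(Z, Z)), add(Z, add(SSZ, SZ)))))))))))))
  [34] S(S(S(S(S(S(S(S(S(mul(add(add(Z, mul(Z, SSSZ)), add(Z, Z)), add(Z, add(SSZ, SZ))))))))))))
  [35] S(S(S(S(S(S(S(S(S(mul(add(mul(Z, SSSZ), add(Z, Z)), add(Z, add(SSZ, SZ))))))))))))
  [36] S(S(S(S(S(S(S(S(S(mul(add(Z, add(Z, Z)), add(Z, add(SSZ, SZ))))))))))))
  [37] S(S(S(S(S(S(S(S(S(mul(add(Z, Z), add(Z, add(SSZ, SZ))))))))))))
  [38] S(S(S(S(S(S(S(S(S(mul(Z, add(Z, add(SSZ, SZ))))))))))))
  [39] S^9(Z)

Answer: SAME — A ⇓ S^9(Z), B ⇓ S^9(Z)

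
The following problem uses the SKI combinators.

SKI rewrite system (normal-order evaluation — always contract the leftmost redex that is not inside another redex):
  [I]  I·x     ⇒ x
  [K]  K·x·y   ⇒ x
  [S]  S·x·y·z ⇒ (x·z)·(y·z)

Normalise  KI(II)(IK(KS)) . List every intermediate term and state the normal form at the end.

Answer: normal form = K(KS)  (in 3 steps)

Working:
  start: KI(II)(IK(KS))
  →1  I(IK(KS))
  →2  IK(KS)
  →3  K(KS)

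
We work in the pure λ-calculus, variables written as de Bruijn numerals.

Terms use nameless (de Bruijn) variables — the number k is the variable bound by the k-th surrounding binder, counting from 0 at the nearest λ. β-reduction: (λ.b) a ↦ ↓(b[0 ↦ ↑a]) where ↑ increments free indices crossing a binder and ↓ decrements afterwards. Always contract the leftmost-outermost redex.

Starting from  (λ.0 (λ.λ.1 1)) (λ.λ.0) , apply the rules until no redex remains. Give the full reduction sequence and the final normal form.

Answer: normal form = λ.0  (in 2 steps)

Derivation:
  start: (λ.0 (λ.λ.1 1)) (λ.λ.0)
  [1] (λ.λ.0) (λ.λ.1 1)
  [2] λ.0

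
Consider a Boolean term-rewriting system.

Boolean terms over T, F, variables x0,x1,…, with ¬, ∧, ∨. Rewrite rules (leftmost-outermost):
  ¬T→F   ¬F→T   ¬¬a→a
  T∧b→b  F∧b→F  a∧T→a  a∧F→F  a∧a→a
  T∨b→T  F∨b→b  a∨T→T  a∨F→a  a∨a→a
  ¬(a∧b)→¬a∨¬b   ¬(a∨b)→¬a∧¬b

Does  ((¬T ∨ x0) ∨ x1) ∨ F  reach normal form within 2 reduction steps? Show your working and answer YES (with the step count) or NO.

  start: ((¬T ∨ x0) ∨ x1) ∨ F
  →1  (¬T ∨ x0) ∨ x1
  →2  (F ∨ x0) ∨ x1

Answer: NO — after 2 steps the term is (F ∨ x0) ∨ x1, not yet normal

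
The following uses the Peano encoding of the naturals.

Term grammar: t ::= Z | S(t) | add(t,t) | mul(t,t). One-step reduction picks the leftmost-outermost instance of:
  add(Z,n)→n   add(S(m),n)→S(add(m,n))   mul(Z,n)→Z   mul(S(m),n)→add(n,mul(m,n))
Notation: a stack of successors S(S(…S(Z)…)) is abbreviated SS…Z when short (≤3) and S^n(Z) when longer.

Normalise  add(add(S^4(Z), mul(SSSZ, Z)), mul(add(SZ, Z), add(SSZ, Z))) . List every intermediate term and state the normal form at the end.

Answer: normal form = S^6(Z)  (in 27 steps)

Reduction:
  start: add(add(S^4(Z), mul(SSSZ, Z)), mul(add(SZ, Z), add(SSZ, Z)))
  →1  add(S(add(SSSZ, mul(SSSZ, Z))), mul(add(SZ, Z), add(SSZ, Z)))
  →2  S(add(add(SSSZ, mul(SSSZ, Z)), mul(add(SZ, Z), add(SSZ, Z))))
  →3  S(add(S(add(SSZ, mul(SSSZ, Z))), mul(add(SZ, Z), add(SSZ, Z))))
  →4  S(S(add(add(SSZ, mul(SSSZ, Z)), mul(add(SZ, Z), add(SSZ, Z)))))
  →5  S(S(add(S(add(SZ, mul(SSSZ, Z))), mul(add(SZ, Z), add(SSZ, Z)))))
  →6  S(S(S(add(add(SZ, mul(SSSZ, Z)), mul(add(SZ, Z), add(SSZ, Z))))))
  →7  S(S(S(add(S(add(Z, mul(SSSZ, Z))), mul(add(SZ, Z), add(SSZ, Z))))))
  →8  S(S(S(S(add(add(Z, mul(SSSZ, Z)), mul(add(SZ, Z), add(SSZ, Z)))))))
  →9  S(S(S(S(add(mul(SSSZ, Z), mul(add(SZ, Z), add(SSZ, Z)))))))
  →10  S(S(S(S(add(add(Z, mul(SSZ, Z)), mul(add(SZ, Z), add(SSZ, Z)))))))
  →11  S(S(S(S(add(mul(SSZ, Z), mul(add(SZ, Z), add(SSZ, Z)))))))
  →12  S(S(S(S(add(add(Z, mul(SZ, Z)), mul(add(SZ, Z), add(SSZ, Z)))))))
  →13  S(S(S(S(add(mul(SZ, Z), mul(add(SZ, Z), add(SSZ, Z)))))))
  →14  S(S(S(S(add(add(Z, mul(Z, Z)), mul(add(SZ, Z), add(SSZ, Z)))))))
  →15  S(S(S(S(add(mul(Z, Z), mul(add(SZ, Z), add(SSZ, Z)))))))
  →16  S(S(S(S(add(Z, mul(add(SZ, Z), add(SSZ, Z)))))))
  →17  S(S(S(S(mul(add(SZ, Z), add(SSZ, Z))))))
  →18  S(S(S(S(mul(S(add(Z, Z)), add(SSZ, Z))))))
  →19  S(S(S(S(add(add(SSZ, Z), mul(add(Z, Z), add(SSZ, Z)))))))
  →20  S(S(S(S(add(S(add(SZ, Z)), mul(add(Z, Z), add(SSZ, Z)))))))
  →21  S(S(S(S(S(add(add(SZ, Z), mul(add(Z, Z), add(SSZ, Z))))))))
  →22  S(S(S(S(S(add(S(add(Z, Z)), mul(add(Z, Z), add(SSZ, Z))))))))
  →23  S(S(S(S(S(S(add(add(Z, Z), mul(add(Z, Z), add(SSZ, Z)))))))))
  →24  S(S(S(S(S(S(add(Z, mul(add(Z, Z), add(SSZ, Z)))))))))
  →25  S(S(S(S(S(S(mul(add(Z, Z), add(SSZ, Z))))))))
  →26  S(S(S(S(S(S(mul(Z, add(SSZ, Z))))))))
  →27  S^6(Z)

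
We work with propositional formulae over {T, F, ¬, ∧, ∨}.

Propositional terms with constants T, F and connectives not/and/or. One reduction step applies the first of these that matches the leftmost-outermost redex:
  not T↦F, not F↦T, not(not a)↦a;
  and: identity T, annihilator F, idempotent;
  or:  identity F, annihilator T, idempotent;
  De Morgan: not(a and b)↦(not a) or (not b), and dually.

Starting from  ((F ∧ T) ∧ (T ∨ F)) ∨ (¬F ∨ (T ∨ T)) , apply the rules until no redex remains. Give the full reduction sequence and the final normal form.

  start: ((F ∧ T) ∧ (T ∨ F)) ∨ (¬F ∨ (T ∨ T))
  →1  (F ∧ (T ∨ F)) ∨ (¬F ∨ (T ∨ T))
  →2  F ∨ (¬F ∨ (T ∨ T))
  →3  ¬F ∨ (T ∨ T)
  →4  T ∨ (T ∨ T)
  →5  T

Answer: normal form = T  (in 5 steps)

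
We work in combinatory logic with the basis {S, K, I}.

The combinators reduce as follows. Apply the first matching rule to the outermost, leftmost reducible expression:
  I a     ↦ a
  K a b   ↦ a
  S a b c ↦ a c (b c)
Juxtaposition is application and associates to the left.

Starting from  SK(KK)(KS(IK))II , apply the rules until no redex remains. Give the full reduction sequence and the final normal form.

Answer: normal form = SII  (in 3 steps)

Working:
  start: SK(KK)(KS(IK))II
  [1] K(KS(IK))(KK(KS(IK)))II
  [2] KS(IK)II
  [3] SII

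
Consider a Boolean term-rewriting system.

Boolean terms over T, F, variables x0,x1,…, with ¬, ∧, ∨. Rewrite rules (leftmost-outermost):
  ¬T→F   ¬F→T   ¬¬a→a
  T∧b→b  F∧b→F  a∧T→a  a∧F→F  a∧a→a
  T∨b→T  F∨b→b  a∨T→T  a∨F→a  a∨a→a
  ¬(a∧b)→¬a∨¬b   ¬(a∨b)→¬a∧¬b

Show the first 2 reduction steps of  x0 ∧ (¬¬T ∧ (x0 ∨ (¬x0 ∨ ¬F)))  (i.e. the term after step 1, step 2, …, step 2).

Answer: after 2 steps: x0 ∧ (x0 ∨ (¬x0 ∨ ¬F))

Reduction:
  start: x0 ∧ (¬¬T ∧ (x0 ∨ (¬x0 ∨ ¬F)))
  →1  x0 ∧ (T ∧ (x0 ∨ (¬x0 ∨ ¬F)))
  →2  x0 ∧ (x0 ∨ (¬x0 ∨ ¬F))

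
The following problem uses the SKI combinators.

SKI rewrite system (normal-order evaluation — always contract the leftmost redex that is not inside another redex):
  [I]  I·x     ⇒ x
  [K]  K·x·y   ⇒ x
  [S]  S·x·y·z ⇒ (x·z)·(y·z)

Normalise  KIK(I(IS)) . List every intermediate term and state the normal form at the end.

Answer: normal form = S  (in 4 steps)

Derivation:
  start: KIK(I(IS))
  [1] I(I(IS))
  [2] I(IS)
  [3] IS
  [4] S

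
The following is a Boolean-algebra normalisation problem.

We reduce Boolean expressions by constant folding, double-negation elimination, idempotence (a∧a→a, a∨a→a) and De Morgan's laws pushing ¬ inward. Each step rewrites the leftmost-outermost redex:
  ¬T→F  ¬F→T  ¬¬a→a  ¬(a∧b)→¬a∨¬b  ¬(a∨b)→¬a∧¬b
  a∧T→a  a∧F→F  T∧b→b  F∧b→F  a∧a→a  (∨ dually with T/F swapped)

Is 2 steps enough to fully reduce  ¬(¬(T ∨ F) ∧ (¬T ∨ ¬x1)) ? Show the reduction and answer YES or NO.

Answer: NO — after 2 steps the term is (T ∨ F) ∨ ¬(¬T ∨ ¬x1), not yet normal

Reduction:
  start: ¬(¬(T ∨ F) ∧ (¬T ∨ ¬x1))
  →1  ¬¬(T ∨ F) ∨ ¬(¬T ∨ ¬x1)
  →2  (T ∨ F) ∨ ¬(¬T ∨ ¬x1)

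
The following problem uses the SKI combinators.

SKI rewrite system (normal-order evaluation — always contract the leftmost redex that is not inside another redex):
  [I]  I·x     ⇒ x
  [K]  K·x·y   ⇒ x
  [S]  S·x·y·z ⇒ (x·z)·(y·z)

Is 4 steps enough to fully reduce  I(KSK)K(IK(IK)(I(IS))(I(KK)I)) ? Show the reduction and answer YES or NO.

  start: I(KSK)K(IK(IK)(I(IS))(I(KK)I))
  step 1: KSKK(IK(IK)(I(IS))(I(KK)I))
  step 2: SK(IK(IK)(I(IS))(I(KK)I))
  step 3: SK(K(IK)(I(IS))(I(KK)I))
  step 4: SK(IK(I(KK)I))

Answer: NO — after 4 steps the term is SK(IK(I(KK)I)), not yet normal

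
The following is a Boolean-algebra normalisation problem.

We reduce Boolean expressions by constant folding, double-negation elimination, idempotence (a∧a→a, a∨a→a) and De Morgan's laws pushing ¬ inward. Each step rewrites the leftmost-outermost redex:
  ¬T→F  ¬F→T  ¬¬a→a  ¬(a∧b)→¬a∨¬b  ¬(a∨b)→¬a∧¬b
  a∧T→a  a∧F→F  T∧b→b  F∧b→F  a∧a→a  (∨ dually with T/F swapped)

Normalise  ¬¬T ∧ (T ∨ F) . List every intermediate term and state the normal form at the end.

Answer: normal form = T  (in 3 steps)

Working:
  start: ¬¬T ∧ (T ∨ F)
  step 1: T ∧ (T ∨ F)
  step 2: T ∨ F
  step 3: T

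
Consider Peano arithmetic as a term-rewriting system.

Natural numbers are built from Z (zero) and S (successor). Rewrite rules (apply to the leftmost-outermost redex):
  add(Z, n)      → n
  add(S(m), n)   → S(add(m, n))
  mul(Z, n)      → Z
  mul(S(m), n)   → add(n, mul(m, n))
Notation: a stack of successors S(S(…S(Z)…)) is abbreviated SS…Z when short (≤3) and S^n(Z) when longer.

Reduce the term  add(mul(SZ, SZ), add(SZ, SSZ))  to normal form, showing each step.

Answer: normal form = S^4(Z)  (in 8 steps)

Working:
  start: add(mul(SZ, SZ), add(SZ, SSZ))
  [1] add(add(SZ, mul(Z, SZ)), add(SZ, SSZ))
  [2] add(S(add(Z, mul(Z, SZ))), add(SZ, SSZ))
  [3] S(add(add(Z, mul(Z, SZ)), add(SZ, SSZ)))
  [4] S(add(mul(Z, SZ), add(SZ, SSZ)))
  [5] S(add(Z, add(SZ, SSZ)))
  [6] S(add(SZ, SSZ))
  [7] S(S(add(Z, SSZ)))
  [8] S^4(Z)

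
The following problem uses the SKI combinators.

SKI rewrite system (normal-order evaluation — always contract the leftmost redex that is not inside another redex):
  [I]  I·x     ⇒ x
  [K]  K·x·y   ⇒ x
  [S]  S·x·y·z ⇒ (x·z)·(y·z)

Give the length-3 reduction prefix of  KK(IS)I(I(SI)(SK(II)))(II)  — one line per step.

  start: KK(IS)I(I(SI)(SK(II)))(II)
  [1] KI(I(SI)(SK(II)))(II)
  [2] I(II)
  [3] II

Answer: after 3 steps: II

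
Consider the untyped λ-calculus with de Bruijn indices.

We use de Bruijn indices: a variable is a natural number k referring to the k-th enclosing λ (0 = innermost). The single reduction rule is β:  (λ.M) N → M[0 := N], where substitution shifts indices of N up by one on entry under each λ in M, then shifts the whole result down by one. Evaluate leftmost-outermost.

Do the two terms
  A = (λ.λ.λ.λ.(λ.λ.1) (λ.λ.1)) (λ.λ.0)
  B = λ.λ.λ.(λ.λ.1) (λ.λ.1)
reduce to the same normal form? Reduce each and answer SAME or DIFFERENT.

Answer: SAME — A ⇓ λ.λ.λ.λ.λ.λ.1, B ⇓ λ.λ.λ.λ.λ.λ.1

Working:
Term A:
  start: (λ.λ.λ.λ.(λ.λ.1) (λ.λ.1)) (λ.λ.0)
  step 1: λ.λ.λ.(λ.λ.1) (λ.λ.1)
  step 2: λ.λ.λ.λ.λ.λ.1

Term B:
  start: λ.λ.λ.(λ.λ.1) (λ.λ.1)
  step 1: λ.λ.λ.λ.λ.λ.1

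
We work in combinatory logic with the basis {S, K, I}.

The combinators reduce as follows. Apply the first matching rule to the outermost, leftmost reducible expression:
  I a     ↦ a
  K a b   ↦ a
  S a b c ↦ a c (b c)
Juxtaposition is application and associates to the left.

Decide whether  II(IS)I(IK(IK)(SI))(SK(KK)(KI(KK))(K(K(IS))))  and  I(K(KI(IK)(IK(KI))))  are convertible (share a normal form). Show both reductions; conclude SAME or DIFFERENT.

Term A:
  start: II(IS)I(IK(IK)(SI))(SK(KK)(KI(KK))(K(K(IS))))
  →1  I(IS)I(IK(IK)(SI))(SK(KK)(KI(KK))(K(K(IS))))
  →2  ISI(IK(IK)(SI))(SK(KK)(KI(KK))(K(K(IS))))
  →3  SI(IK(IK)(SI))(SK(KK)(KI(KK))(K(K(IS))))
  →4  I(SK(KK)(KI(KK))(K(K(IS))))(IK(IK)(SI)(SK(KK)(KI(KK))(K(K(IS)))))
  →5  SK(KK)(KI(KK))(K(K(IS)))(IK(IK)(SI)(SK(KK)(KI(KK))(K(K(IS)))))
  →6  K(KI(KK))(KK(KI(KK)))(K(K(IS)))(IK(IK)(SI)(SK(KK)(KI(KK))(K(K(IS)))))
  →7  KI(KK)(K(K(IS)))(IK(IK)(SI)(SK(KK)(KI(KK))(K(K(IS)))))
  →8  I(K(K(IS)))(IK(IK)(SI)(SK(KK)(KI(KK))(K(K(IS)))))
  →9  K(K(IS))(IK(IK)(SI)(SK(KK)(KI(KK))(K(K(IS)))))
  →10  K(IS)
  →11  KS

Term B:
  start: I(K(KI(IK)(IK(KI))))
  →1  K(KI(IK)(IK(KI)))
  →2  K(I(IK(KI)))
  →3  K(IK(KI))
  →4  K(K(KI))

Answer: DIFFERENT — A ⇓ KS, B ⇓ K(K(KI))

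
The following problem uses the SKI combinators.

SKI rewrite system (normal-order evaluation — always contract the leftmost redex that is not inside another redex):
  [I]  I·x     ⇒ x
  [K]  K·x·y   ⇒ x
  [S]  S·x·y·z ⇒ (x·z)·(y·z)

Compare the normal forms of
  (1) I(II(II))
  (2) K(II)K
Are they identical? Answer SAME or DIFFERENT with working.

Answer: SAME — A ⇓ I, B ⇓ I

Working:
Term A:
  start: I(II(II))
  →1  II(II)
  →2  I(II)
  →3  II
  →4  I

Term B:
  start: K(II)K
  →1  II
  →2  I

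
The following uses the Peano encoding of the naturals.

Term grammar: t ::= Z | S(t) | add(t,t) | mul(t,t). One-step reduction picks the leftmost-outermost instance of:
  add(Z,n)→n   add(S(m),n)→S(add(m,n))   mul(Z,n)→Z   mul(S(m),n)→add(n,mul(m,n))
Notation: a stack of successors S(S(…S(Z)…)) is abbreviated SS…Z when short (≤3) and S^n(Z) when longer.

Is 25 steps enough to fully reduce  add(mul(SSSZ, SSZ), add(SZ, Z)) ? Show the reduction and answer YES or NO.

  start: add(mul(SSSZ, SSZ), add(SZ, Z))
  [1] add(add(SSZ, mul(SSZ, SSZ)), add(SZ, Z))
  [2] add(S(add(SZ, mul(SSZ, SSZ))), add(SZ, Z))
  [3] S(add(add(SZ, mul(SSZ, SSZ)), add(SZ, Z)))
  [4] S(add(S(add(Z, mul(SSZ, SSZ))), add(SZ, Z)))
  [5] S(S(add(add(Z, mul(SSZ, SSZ)), add(SZ, Z))))
  [6] S(S(add(mul(SSZ, SSZ), add(SZ, Z))))
  [7] S(S(add(add(SSZ, mul(SZ, SSZ)), add(SZ, Z))))
  [8] S(S(add(S(add(SZ, mul(SZ, SSZ))), add(SZ, Z))))
  [9] S(S(S(add(add(SZ, mul(SZ, SSZ)), add(SZ, Z)))))
  [10] S(S(S(add(S(add(Z, mul(SZ, SSZ))), add(SZ, Z)))))
  [11] S(S(S(S(add(add(Z, mul(SZ, SSZ)), add(SZ, Z))))))
  [12] S(S(S(S(add(mul(SZ, SSZ), add(SZ, Z))))))
  [13] S(S(S(S(add(add(SSZ, mul(Z, SSZ)), add(SZ, Z))))))
  [14] S(S(S(S(add(S(add(SZ, mul(Z, SSZ))), add(SZ, Z))))))
  [15] S(S(S(S(S(add(add(SZ, mul(Z, SSZ)), add(SZ, Z)))))))
  [16] S(S(S(S(S(add(S(add(Z, mul(Z, SSZ))), add(SZ, Z)))))))
  [17] S(S(S(S(S(S(add(add(Z, mul(Z, SSZ)), add(SZ, Z))))))))
  [18] S(S(S(S(S(S(add(mul(Z, SSZ), add(SZ, Z))))))))
  [19] S(S(S(S(S(S(add(Z, add(SZ, Z))))))))
  [20] S(S(S(S(S(S(add(SZ, Z)))))))
  [21] S(S(S(S(S(S(S(add(Z, Z))))))))
  [22] S^7(Z)

Answer: YES — reaches normal form S^7(Z) in 22 ≤ 25 steps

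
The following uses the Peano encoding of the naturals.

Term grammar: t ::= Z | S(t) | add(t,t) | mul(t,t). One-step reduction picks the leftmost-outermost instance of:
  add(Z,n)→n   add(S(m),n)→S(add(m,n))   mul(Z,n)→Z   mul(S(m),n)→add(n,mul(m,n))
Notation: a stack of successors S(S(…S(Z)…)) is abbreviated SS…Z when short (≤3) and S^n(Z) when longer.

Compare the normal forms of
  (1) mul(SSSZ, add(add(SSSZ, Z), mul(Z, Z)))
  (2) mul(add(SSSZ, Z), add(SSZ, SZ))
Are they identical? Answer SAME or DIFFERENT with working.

Term A:
  start: mul(SSSZ, add(add(SSSZ, Z), mul(Z, Z)))
  [1] add(add(add(SSSZ, Z), mul(Z, Z)), mul(SSZ, add(add(SSSZ, Z), mul(Z, Z))))
  [2] add(add(S(add(SSZ, Z)), mul(Z, Z)), mul(SSZ, add(add(SSSZ, Z), mul(Z, Z))))
  [3] add(S(add(add(SSZ, Z), mul(Z, Z))), mul(SSZ, add(add(SSSZ, Z), mul(Z, Z))))
  [4] S(add(add(add(SSZ, Z), mul(Z, Z)), mul(SSZ, add(add(SSSZ, Z), mul(Z, Z)))))
  [5] S(add(add(S(add(SZ, Z)), mul(Z, Z)), mul(SSZ, add(add(SSSZ, Z), mul(Z, Z)))))
  [6] S(add(S(add(add(SZ, Z), mul(Z, Z))), mul(SSZ, add(add(SSSZ, Z), mul(Z, Z)))))
  [7] S(S(add(add(add(SZ, Z), mul(Z, Z)), mul(SSZ, add(add(SSSZ, Z), mul(Z, Z))))))
  [8] S(S(add(add(S(add(Z, Z)), mul(Z, Z)), mul(SSZ, add(add(SSSZ, Z), mul(Z, Z))))))
  [9] S(S(add(S(add(add(Z, Z), mul(Z, Z))), mul(SSZ, add(add(SSSZ, Z), mul(Z, Z))))))
  [10] S(S(S(add(add(add(Z, Z), mul(Z, Z)), mul(SSZ, add(add(SSSZ, Z), mul(Z, Z)))))))
  [11] S(S(S(add(add(Z, mul(Z, Z)), mul(SSZ, add(add(SSSZ, Z), mul(Z, Z)))))))
  [12] S(S(S(add(mul(Z, Z), mul(SSZ, add(add(SSSZ, Z), mul(Z, Z)))))))
  [13] S(S(S(add(Z, mul(SSZ, add(add(SSSZ, Z), mul(Z, Z)))))))
  [14] S(S(S(mul(SSZ, add(add(SSSZ, Z), mul(Z, Z))))))
  [15] S(S(S(add(add(add(SSSZ, Z), mul(Z, Z)), mul(SZ, add(add(SSSZ, Z), mul(Z, Z)))))))
  [16] S(S(S(add(add(S(add(SSZ, Z)), mul(Z, Z)), mul(SZ, add(add(SSSZ, Z), mul(Z, Z)))))))
  [17] S(S(S(add(S(add(add(SSZ, Z), mul(Z, Z))), mul(SZ, add(add(SSSZ, Z), mul(Z, Z)))))))
  [18] S(S(S(S(add(add(add(SSZ, Z), mul(Z, Z)), mul(SZ, add(add(SSSZ, Z), mul(Z, Z))))))))
  [19] S(S(S(S(add(add(S(add(SZ, Z)), mul(Z, Z)), mul(SZ, add(add(SSSZ, Z), mul(Z, Z))))))))
  [20] S(S(S(S(add(S(add(add(SZ, Z), mul(Z, Z))), mul(SZ, add(add(SSSZ, Z), mul(Z, Z))))))))
  [21] S(S(S(S(S(add(add(add(SZ, Z), mul(Z, Z)), mul(SZ, add(add(SSSZ, Z), mul(Z, Z)))))))))
  [22] S(S(S(S(S(add(add(S(add(Z, Z)), mul(Z, Z)), mul(SZ, add(add(SSSZ, Z), mul(Z, Z)))))))))
  [23] S(S(S(S(S(add(S(add(add(Z, Z), mul(Z, Z))), mul(SZ, add(add(SSSZ, Z), mul(Z, Z)))))))))
  [24] S(S(S(S(S(S(add(add(add(Z, Z), mul(Z, Z)), mul(SZ, add(add(SSSZ, Z), mul(Z, Z))))))))))
  [25] S(S(S(S(S(S(add(add(Z, mul(Z, Z)), mul(SZ, add(add(SSSZ, Z), mul(Z, Z))))))))))
  [26] S(S(S(S(S(S(add(mul(Z, Z), mul(SZ, add(add(SSSZ, Z), mul(Z, Z))))))))))
  [27] S(S(S(S(S(S(add(Z, mul(SZ, add(add(SSSZ, Z), mul(Z, Z))))))))))
  [28] S(S(S(S(S(S(mul(SZ, add(add(SSSZ, Z), mul(Z, Z)))))))))
  [29] S(S(S(S(S(S(add(add(add(SSSZ, Z), mul(Z, Z)), mul(Z, add(add(SSSZ, Z), mul(Z, Z))))))))))
  [30] S(S(S(S(S(S(add(add(S(add(SSZ, Z)), mul(Z, Z)), mul(Z, add(add(SSSZ, Z), mul(Z, Z))))))))))
  [31] S(S(S(S(S(S(add(S(add(add(SSZ, Z), mul(Z, Z))), mul(Z, add(add(SSSZ, Z), mul(Z, Z))))))))))
  [32] S(S(S(S(S(S(S(add(add(add(SSZ, Z), mul(Z, Z)), mul(Z, add(add(SSSZ, Z), mul(Z, Z)))))))))))
  [33] S(S(S(S(S(S(S(add(add(S(add(SZ, Z)), mul(Z, Z)), mul(Z, add(add(SSSZ, Z), mul(Z, Z)))))))))))
  [34] S(S(S(S(S(S(S(add(S(add(add(SZ, Z), mul(Z, Z))), mul(Z, add(add(SSSZ, Z), mul(Z, Z)))))))))))
  [35] S(S(S(S(S(S(S(S(add(add(add(SZ, Z), mul(Z, Z)), mul(Z, add(add(SSSZ, Z), mul(Z, Z))))))))))))
  [36] S(S(S(S(S(S(S(S(add(add(S(add(Z, Z)), mul(Z, Z)), mul(Z, add(add(SSSZ, Z), mul(Z, Z))))))))))))
  [37] S(S(S(S(S(S(S(S(add(S(add(add(Z, Z), mul(Z, Z))), mul(Z, add(add(SSSZ, Z), mul(Z, Z))))))))))))
  [38] S(S(S(S(S(S(S(S(S(add(add(add(Z, Z), mul(Z, Z)), mul(Z, add(add(SSSZ, Z), mul(Z, Z)))))))))))))
  [39] S(S(S(S(S(S(S(S(S(add(add(Z, mul(Z, Z)), mul(Z, add(add(SSSZ, Z), mul(Z, Z)))))))))))))
  [40] S(S(S(S(S(S(S(S(S(add(mul(Z, Z), mul(Z, add(add(SSSZ, Z), mul(Z, Z)))))))))))))
  [41] S(S(S(S(S(S(S(S(S(add(Z, mul(Z, add(add(SSSZ, Z), mul(Z, Z)))))))))))))
  [42] S(S(S(S(S(S(S(S(S(mul(Z, add(add(SSSZ, Z), mul(Z, Z))))))))))))
  [43] S^9(Z)

Term B:
  start: mul(add(SSSZ, Z), add(SSZ, SZ))
  [1] mul(S(add(SSZ, Z)), add(SSZ, SZ))
  [2] add(add(SSZ, SZ), mul(add(SSZ, Z), add(SSZ, SZ)))
  [3] add(S(add(SZ, SZ)), mul(add(SSZ, Z), add(SSZ, SZ)))
  [4] S(add(add(SZ, SZ), mul(add(SSZ, Z), add(SSZ, SZ))))
  [5] S(add(S(add(Z, SZ)), mul(add(SSZ, Z), add(SSZ, SZ))))
  [6] S(S(add(add(Z, SZ), mul(add(SSZ, Z), add(SSZ, SZ)))))
  [7] S(S(add(SZ, mul(add(SSZ, Z), add(SSZ, SZ)))))
  [8] S(S(S(add(Z, mul(add(SSZ, Z), add(SSZ, SZ))))))
  [9] S(S(S(mul(add(SSZ, Z), add(SSZ, SZ)))))
  [10] S(S(S(mul(S(add(SZ, Z)), add(SSZ, SZ)))))
  [11] S(S(S(add(add(SSZ, SZ), mul(add(SZ, Z), add(SSZ, SZ))))))
  [12] S(S(S(add(S(add(SZ, SZ)), mul(add(SZ, Z), add(SSZ, SZ))))))
  [13] S(S(S(S(add(add(SZ, SZ), mul(add(SZ, Z), add(SSZ, SZ)))))))
  [14] S(S(S(S(add(S(add(Z, SZ)), mul(add(SZ, Z), add(SSZ, SZ)))))))
  [15] S(S(S(S(S(add(add(Z, SZ), mul(add(SZ, Z), add(SSZ, SZ))))))))
  [16] S(S(S(S(S(add(SZ, mul(add(SZ, Z), add(SSZ, SZ))))))))
  [17] S(S(S(S(S(S(add(Z, mul(add(SZ, Z), add(SSZ, SZ)))))))))
  [18] S(S(S(S(S(S(mul(add(SZ, Z), add(SSZ, SZ))))))))
  [19] S(S(S(S(S(S(mul(S(add(Z, Z)), add(SSZ, SZ))))))))
  [20] S(S(S(S(S(S(add(add(SSZ, SZ), mul(add(Z, Z), add(SSZ, SZ)))))))))
  [21] S(S(S(S(S(S(add(S(add(SZ, SZ)), mul(add(Z, Z), add(SSZ, SZ)))))))))
  [22] S(S(S(S(S(S(S(add(add(SZ, SZ), mul(add(Z, Z), add(SSZ, SZ))))))))))
  [23] S(S(S(S(S(S(S(add(S(add(Z, SZ)), mul(add(Z, Z), add(SSZ, SZ))))))))))
  [24] S(S(S(S(S(S(S(S(add(add(Z, SZ), mul(add(Z, Z), add(SSZ, SZ)))))))))))
  [25] S(S(S(S(S(S(S(S(add(SZ, mul(add(Z, Z), add(SSZ, SZ)))))))))))
  [26] S(S(S(S(S(S(S(S(S(add(Z, mul(add(Z, Z), add(SSZ, SZ))))))))))))
  [27] S(S(S(S(S(S(S(S(S(mul(add(Z, Z), add(SSZ, SZ)))))))))))
  [28] S(S(S(S(S(S(S(S(S(mul(Z, add(SSZ, SZ)))))))))))
  [29] S^9(Z)

Answer: SAME — A ⇓ S^9(Z), B ⇓ S^9(Z)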